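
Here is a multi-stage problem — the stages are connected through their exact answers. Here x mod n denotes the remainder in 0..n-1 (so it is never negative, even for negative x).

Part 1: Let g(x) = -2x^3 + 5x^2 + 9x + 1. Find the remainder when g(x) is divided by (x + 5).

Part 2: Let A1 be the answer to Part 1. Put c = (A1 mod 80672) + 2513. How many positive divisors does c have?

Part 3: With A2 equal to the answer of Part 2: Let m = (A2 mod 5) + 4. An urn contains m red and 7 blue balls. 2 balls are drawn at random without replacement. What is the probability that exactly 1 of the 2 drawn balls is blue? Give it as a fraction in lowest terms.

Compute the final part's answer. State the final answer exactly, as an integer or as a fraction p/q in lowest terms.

7/13

Part 1: remainder = value at the root: -2*(-5)^3 + 5*(-5)^2 + 9*(-5)^1 + 1 = (250) + (125) + (-45) + (1) = 331; answer 331
Part 2: A1 = 331; c = 2844; 2844 = 2^2 * 3^2 * 79; number of divisors = (2+1) * (2+1) * (1+1) = 18; answer 18
Part 3: A2 = 18; m = 7; total draws C(14,2) = 91; favorable C(7,1)*C(7,1) = 49; P = 7/13; answer 7/13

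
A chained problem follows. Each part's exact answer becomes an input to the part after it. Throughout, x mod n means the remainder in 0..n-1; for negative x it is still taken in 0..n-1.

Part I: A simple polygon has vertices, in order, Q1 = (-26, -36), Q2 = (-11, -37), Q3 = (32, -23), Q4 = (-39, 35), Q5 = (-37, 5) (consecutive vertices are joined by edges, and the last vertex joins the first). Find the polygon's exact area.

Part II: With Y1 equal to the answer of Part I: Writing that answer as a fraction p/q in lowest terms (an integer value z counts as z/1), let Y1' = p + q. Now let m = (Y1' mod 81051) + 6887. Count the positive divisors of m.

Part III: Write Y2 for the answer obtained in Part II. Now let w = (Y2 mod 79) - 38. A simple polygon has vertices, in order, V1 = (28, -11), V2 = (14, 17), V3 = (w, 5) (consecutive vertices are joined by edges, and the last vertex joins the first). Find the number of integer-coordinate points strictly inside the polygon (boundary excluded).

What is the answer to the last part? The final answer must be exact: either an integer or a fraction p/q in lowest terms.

355

Part I: cross terms: (-26*-37 - -11*-36)=566, (-11*-23 - 32*-37)=1437, (32*35 - -39*-23)=223, (-39*5 - -37*35)=1100, (-37*-36 - -26*5)=1462; twice the area = |4788| = 4788; area = 2394; answer 2394
Part II: Y1 = 2394; threaded value p + q = 2395; m = 9282; 9282 = 2 * 3 * 7 * 13 * 17; number of divisors = (1+1) * (1+1) * (1+1) * (1+1) * (1+1) = 32; answer 32
Part III: Y2 = 32; w = -6; cross terms: (28*17 - 14*-11)=630, (14*5 - -6*17)=172, (-6*-11 - 28*5)=-74; twice the area = |728| = 728; area = 364; boundary points = 14 + 4 + 2 = 20; strictly interior points = area - boundary/2 + 1 = 355; answer 355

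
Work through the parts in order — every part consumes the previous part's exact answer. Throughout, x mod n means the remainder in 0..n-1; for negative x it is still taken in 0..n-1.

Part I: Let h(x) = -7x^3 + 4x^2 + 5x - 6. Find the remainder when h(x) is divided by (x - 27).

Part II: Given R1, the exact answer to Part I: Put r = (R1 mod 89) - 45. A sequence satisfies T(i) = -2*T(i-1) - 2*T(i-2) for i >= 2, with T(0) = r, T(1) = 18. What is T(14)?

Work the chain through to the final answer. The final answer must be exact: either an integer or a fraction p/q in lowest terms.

-2176

Part I: remainder = value at the root: -7*(27)^3 + 4*(27)^2 + 5*(27)^1 - 6 = (-137781) + (2916) + (135) + (-6) = -134736; answer -134736
Part II: R1 = -134736; r = -35; T(2) = -2*(18) - 2*(-35) = 34; iterating: T(2)=34, T(3)=-104, T(4)=140, T(5)=-72, T(6)=-136, T(7)=416, T(8)=-560, T(9)=288, T(10)=544, T(11)=-1664, T(12)=2240, T(13)=-1152, T(14)=-2176; answer -2176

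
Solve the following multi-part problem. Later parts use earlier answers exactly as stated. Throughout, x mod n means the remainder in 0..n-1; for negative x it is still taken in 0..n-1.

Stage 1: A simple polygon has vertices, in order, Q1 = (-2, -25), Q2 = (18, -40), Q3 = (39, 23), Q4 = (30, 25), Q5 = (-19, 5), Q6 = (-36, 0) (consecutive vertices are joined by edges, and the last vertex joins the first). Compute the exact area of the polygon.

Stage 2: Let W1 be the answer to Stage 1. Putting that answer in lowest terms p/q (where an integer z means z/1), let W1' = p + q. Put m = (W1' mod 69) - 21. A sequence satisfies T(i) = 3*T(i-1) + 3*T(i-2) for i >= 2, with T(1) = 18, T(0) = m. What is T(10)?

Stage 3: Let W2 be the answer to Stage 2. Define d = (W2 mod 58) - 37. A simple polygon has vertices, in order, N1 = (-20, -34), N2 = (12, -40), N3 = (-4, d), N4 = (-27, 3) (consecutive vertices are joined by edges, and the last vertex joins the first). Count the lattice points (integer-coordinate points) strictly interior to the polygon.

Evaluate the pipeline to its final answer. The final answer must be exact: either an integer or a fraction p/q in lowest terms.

401

Stage 1: cross terms: (-2*-40 - 18*-25)=530, (18*23 - 39*-40)=1974, (39*25 - 30*23)=285, (30*5 - -19*25)=625, (-19*0 - -36*5)=180, (-36*-25 - -2*0)=900; twice the area = |4494| = 4494; area = 2247; answer 2247
Stage 2: W1 = 2247; threaded value p + q = 2248; m = 19; T(2) = 3*(18) + 3*(19) = 111; iterating: T(2)=111, T(3)=387, T(4)=1494, T(5)=5643, T(6)=21411, T(7)=81162, T(8)=307719, T(9)=1166643, T(10)=4423086; answer 4423086
Stage 3: W2 = 4423086; d = -31; cross terms: (-20*-40 - 12*-34)=1208, (12*-31 - -4*-40)=-532, (-4*3 - -27*-31)=-849, (-27*-34 - -20*3)=978; twice the area = |805| = 805; area = 805/2; boundary points = 2 + 1 + 1 + 1 = 5; strictly interior points = area - boundary/2 + 1 = 401; answer 401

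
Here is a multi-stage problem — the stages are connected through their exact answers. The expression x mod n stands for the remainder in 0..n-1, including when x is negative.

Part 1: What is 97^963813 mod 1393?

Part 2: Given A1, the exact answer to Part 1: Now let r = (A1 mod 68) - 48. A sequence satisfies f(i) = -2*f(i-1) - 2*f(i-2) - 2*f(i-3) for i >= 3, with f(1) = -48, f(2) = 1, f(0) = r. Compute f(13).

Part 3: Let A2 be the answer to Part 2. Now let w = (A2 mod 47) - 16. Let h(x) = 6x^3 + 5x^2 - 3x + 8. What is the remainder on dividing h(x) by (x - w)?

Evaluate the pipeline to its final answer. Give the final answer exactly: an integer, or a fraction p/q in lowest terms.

6478

Part 1: squarings mod 1393: 97^1=97, 97^2=1051, 97^4=1345, 97^8=911, 97^16=1086, 97^32=918, 97^64=1352, 97^128=288, 97^256=757, 97^512=526, 97^1024=862, 97^2048=575, 97^4096=484, 97^8192=232, 97^16384=890, 97^32768=876, 97^65536=1226, 97^131072=29, 97^262144=841, 97^524288=1030; 97^963813 = 97^1 * 97^4 * 97^32 * 97^64 * 97^128 * 97^1024 * 97^4096 * 97^8192 * 97^32768 * 97^131072 * 97^262144 * 97^524288 = 440 (mod 1393); answer 440
Part 2: A1 = 440; r = -16; f(3) = -2*(1) - 2*(-48) - 2*(-16) = 126; iterating: f(3)=126, f(4)=-158, f(5)=62, f(6)=-60, f(7)=312, f(8)=-628, f(9)=752, f(10)=-872, f(11)=1496, f(12)=-2752, f(13)=4256; answer 4256
Part 3: A2 = 4256; w = 10; remainder = value at the root: 6*(10)^3 + 5*(10)^2 - 3*(10)^1 + 8 = (6000) + (500) + (-30) + (8) = 6478; answer 6478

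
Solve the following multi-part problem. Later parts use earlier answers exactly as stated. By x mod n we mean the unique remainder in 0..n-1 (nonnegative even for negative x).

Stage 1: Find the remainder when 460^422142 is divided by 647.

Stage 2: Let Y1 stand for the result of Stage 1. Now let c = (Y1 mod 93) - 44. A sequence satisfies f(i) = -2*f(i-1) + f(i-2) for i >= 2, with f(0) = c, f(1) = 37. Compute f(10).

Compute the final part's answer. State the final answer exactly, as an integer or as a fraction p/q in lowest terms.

-131326

Stage 1: squarings mod 647: 460^1=460, 460^2=31, 460^4=314, 460^8=252, 460^16=98, 460^32=546, 460^64=496, 460^128=156, 460^256=397, 460^512=388, 460^1024=440, 460^2048=147, 460^4096=258, 460^8192=570, 460^16384=106, 460^32768=237, 460^65536=527, 460^131072=166, 460^262144=382; 460^422142 = 460^2 * 460^4 * 460^8 * 460^16 * 460^32 * 460^64 * 460^128 * 460^4096 * 460^8192 * 460^16384 * 460^131072 * 460^262144 = 372 (mod 647); answer 372
Stage 2: Y1 = 372; c = -44; f(2) = -2*(37) + 1*(-44) = -118; iterating: f(2)=-118, f(3)=273, f(4)=-664, f(5)=1601, f(6)=-3866, f(7)=9333, f(8)=-22532, f(9)=54397, f(10)=-131326; answer -131326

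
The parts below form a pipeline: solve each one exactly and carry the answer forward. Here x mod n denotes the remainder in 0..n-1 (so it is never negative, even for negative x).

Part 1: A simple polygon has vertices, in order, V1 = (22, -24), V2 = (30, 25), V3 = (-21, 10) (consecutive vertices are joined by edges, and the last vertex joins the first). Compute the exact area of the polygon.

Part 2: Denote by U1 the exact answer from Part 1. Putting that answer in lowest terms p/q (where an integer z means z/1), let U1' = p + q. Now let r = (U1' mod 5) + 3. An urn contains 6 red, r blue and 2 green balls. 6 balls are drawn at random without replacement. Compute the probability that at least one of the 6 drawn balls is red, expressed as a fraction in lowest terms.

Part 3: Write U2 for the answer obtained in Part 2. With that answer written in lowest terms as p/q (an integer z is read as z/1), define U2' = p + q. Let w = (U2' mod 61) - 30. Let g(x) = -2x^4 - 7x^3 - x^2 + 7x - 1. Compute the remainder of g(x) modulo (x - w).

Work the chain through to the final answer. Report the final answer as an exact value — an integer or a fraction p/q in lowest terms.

Part 1: cross terms: (22*25 - 30*-24)=1270, (30*10 - -21*25)=825, (-21*-24 - 22*10)=284; twice the area = |2379| = 2379; area = 2379/2; answer 2379/2
Part 2: U1 = 2379/2; threaded value p + q = 2381; r = 4; total draws C(12,6) = 924; complement C(6,6) = 1; favorable 924 - 1 = 923; P = 923/924; answer 923/924
Part 3: U2 = 923/924; threaded value p + q = 1847; w = -13; remainder = value at the root: -2*(-13)^4 - 7*(-13)^3 - 1*(-13)^2 + 7*(-13)^1 - 1 = (-57122) + (15379) + (-169) + (-91) + (-1) = -42004; answer -42004

-42004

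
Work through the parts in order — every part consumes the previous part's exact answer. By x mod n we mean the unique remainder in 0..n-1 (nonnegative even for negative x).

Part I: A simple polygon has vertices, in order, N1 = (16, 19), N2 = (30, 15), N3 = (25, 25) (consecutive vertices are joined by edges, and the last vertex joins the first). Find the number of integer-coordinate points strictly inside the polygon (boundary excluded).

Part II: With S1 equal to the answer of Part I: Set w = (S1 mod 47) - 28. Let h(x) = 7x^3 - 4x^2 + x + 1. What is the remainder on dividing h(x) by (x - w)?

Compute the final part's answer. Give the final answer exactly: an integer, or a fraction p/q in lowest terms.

Part I: cross terms: (16*15 - 30*19)=-330, (30*25 - 25*15)=375, (25*19 - 16*25)=75; twice the area = |120| = 120; area = 60; boundary points = 2 + 5 + 3 = 10; strictly interior points = area - boundary/2 + 1 = 56; answer 56
Part II: S1 = 56; w = -19; remainder = value at the root: 7*(-19)^3 - 4*(-19)^2 + 1*(-19)^1 + 1 = (-48013) + (-1444) + (-19) + (1) = -49475; answer -49475

-49475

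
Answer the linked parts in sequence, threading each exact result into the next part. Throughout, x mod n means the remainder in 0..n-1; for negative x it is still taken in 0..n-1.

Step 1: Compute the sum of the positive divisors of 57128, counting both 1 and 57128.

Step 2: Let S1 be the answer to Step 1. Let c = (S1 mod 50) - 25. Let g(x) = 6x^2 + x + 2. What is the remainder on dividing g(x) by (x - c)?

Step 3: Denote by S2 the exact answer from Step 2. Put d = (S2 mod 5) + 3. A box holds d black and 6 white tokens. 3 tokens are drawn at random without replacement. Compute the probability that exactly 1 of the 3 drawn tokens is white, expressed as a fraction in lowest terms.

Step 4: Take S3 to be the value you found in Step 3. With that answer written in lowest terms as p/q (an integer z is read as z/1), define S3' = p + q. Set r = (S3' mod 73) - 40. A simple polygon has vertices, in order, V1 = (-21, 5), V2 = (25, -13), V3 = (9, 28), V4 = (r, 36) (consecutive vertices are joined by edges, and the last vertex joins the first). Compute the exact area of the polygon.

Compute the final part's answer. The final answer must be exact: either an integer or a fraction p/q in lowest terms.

Step 1: 57128 = 2^3 * 37 * 193; sigma = (1 + 2 + 4 + 8) * (1 + 37) * (1 + 193) = 15 * 38 * 194 = 110580; answer 110580
Step 2: S1 = 110580; c = 5; remainder = value at the root: 6*(5)^2 + 1*(5)^1 + 2 = (150) + (5) + (2) = 157; answer 157
Step 3: S2 = 157; d = 5; total draws C(11,3) = 165; favorable C(6,1)*C(5,2) = 60; P = 4/11; answer 4/11
Step 4: S3 = 4/11; threaded value p + q = 15; r = -25; cross terms: (-21*-13 - 25*5)=148, (25*28 - 9*-13)=817, (9*36 - -25*28)=1024, (-25*5 - -21*36)=631; twice the area = |2620| = 2620; area = 1310; answer 1310

1310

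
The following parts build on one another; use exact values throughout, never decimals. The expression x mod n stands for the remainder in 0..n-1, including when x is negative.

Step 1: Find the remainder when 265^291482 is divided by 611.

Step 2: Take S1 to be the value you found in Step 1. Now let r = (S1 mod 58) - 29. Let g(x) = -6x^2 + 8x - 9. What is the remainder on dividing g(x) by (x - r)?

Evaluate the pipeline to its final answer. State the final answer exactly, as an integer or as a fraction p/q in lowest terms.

-137

Step 1: squarings mod 611: 265^1=265, 265^2=571, 265^4=378, 265^8=521, 265^16=157, 265^32=209, 265^64=300, 265^128=183, 265^256=495, 265^512=14, 265^1024=196, 265^2048=534, 265^4096=430, 265^8192=378, 265^16384=521, 265^32768=157, 265^65536=209, 265^131072=300, 265^262144=183; 265^291482 = 265^2 * 265^8 * 265^16 * 265^128 * 265^512 * 265^4096 * 265^8192 * 265^16384 * 265^262144 = 25 (mod 611); answer 25
Step 2: S1 = 25; r = -4; remainder = value at the root: -6*(-4)^2 + 8*(-4)^1 - 9 = (-96) + (-32) + (-9) = -137; answer -137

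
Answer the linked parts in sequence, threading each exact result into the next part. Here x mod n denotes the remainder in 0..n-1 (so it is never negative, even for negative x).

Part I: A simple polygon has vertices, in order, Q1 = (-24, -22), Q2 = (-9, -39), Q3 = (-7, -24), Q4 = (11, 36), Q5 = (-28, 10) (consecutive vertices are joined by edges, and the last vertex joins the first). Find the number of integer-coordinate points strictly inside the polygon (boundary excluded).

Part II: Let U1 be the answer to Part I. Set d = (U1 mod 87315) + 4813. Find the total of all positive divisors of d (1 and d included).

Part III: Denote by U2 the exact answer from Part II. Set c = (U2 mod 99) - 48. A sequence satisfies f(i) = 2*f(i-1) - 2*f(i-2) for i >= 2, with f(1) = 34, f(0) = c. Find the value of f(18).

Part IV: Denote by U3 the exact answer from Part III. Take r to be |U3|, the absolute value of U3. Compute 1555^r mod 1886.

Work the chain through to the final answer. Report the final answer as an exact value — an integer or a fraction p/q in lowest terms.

1641

Part I: cross terms: (-24*-39 - -9*-22)=738, (-9*-24 - -7*-39)=-57, (-7*36 - 11*-24)=12, (11*10 - -28*36)=1118, (-28*-22 - -24*10)=856; twice the area = |2667| = 2667; area = 2667/2; boundary points = 1 + 1 + 6 + 13 + 4 = 25; strictly interior points = area - boundary/2 + 1 = 1322; answer 1322
Part II: U1 = 1322; d = 6135; 6135 = 3 * 5 * 409; sigma = (1 + 3) * (1 + 5) * (1 + 409) = 4 * 6 * 410 = 9840; answer 9840
Part III: U2 = 9840; c = -9; f(2) = 2*(34) - 2*(-9) = 86; iterating: f(2)=86, f(3)=104, f(4)=36, f(5)=-136, f(6)=-344, f(7)=-416, f(8)=-144, f(9)=544, f(10)=1376, f(11)=1664, f(12)=576, f(13)=-2176, f(14)=-5504, f(15)=-6656, f(16)=-2304, f(17)=8704, f(18)=22016; answer 22016
Part IV: U3 = 22016; r = 22016; squarings mod 1886: 1555^1=1555, 1555^2=173, 1555^4=1639, 1555^8=657, 1555^16=1641, 1555^32=1559, 1555^64=1313, 1555^128=165, 1555^256=821, 1555^512=739, 1555^1024=1067, 1555^2048=1231, 1555^4096=903, 1555^8192=657, 1555^16384=1641; 1555^22016 = 1555^512 * 1555^1024 * 1555^4096 * 1555^16384 = 1641 (mod 1886); answer 1641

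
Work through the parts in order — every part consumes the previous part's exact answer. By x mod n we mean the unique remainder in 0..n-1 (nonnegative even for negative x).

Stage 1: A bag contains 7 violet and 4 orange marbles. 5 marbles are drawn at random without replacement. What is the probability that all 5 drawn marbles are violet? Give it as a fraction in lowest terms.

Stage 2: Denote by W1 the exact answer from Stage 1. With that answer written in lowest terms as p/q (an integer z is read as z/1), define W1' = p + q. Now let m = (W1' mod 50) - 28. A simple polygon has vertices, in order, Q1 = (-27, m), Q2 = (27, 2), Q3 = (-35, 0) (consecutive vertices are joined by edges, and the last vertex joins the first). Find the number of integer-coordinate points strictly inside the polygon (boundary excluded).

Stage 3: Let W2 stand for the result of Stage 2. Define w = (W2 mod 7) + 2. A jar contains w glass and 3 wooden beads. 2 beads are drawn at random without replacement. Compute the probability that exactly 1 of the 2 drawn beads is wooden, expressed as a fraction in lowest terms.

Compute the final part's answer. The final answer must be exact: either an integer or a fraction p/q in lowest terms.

3/5

Stage 1: total draws C(11,5) = 462; favorable C(7,5) = 21; P = 1/22; answer 1/22
Stage 2: W1 = 1/22; threaded value p + q = 23; m = -5; cross terms: (-27*2 - 27*-5)=81, (27*0 - -35*2)=70, (-35*-5 - -27*0)=175; twice the area = |326| = 326; area = 163; boundary points = 1 + 2 + 1 = 4; strictly interior points = area - boundary/2 + 1 = 162; answer 162
Stage 3: W2 = 162; w = 3; total draws C(6,2) = 15; favorable C(3,1)*C(3,1) = 9; P = 3/5; answer 3/5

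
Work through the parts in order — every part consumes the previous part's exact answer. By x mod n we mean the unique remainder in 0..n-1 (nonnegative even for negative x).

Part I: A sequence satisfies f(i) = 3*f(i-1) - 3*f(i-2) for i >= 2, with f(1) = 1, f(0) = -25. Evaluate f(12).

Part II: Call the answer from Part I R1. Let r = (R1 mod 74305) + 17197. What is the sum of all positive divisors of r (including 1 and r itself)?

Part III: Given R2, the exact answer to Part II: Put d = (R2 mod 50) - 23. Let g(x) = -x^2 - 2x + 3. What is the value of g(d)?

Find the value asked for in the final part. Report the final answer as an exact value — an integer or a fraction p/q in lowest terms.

Part I: f(2) = 3*(1) - 3*(-25) = 78; iterating: f(2)=78, f(3)=231, f(4)=459, f(5)=684, f(6)=675, f(7)=-27, f(8)=-2106, f(9)=-6237, f(10)=-12393, f(11)=-18468, f(12)=-18225; answer -18225
Part II: R1 = -18225; r = 73277; 73277 is prime, so its only divisors are 1 and 73277; sigma = 1 + 73277 = 73278; answer 73278
Part III: R2 = 73278; d = 5; -1*(5)^2 - 2*(5)^1 + 3 = (-25) + (-10) + (3) = -32; answer -32

-32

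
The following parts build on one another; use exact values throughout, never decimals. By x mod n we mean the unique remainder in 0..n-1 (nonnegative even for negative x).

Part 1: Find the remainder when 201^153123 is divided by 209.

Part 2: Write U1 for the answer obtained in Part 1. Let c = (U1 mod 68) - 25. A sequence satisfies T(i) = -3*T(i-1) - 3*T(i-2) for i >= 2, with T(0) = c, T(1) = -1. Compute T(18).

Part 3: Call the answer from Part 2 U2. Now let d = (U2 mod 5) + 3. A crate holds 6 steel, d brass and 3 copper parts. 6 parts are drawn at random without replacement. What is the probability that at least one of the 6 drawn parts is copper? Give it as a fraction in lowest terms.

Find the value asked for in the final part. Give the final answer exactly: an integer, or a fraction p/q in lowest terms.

Part 1: squarings mod 209: 201^1=201, 201^2=64, 201^4=125, 201^8=159, 201^16=201, 201^32=64, 201^64=125, 201^128=159, 201^256=201, 201^512=64, 201^1024=125, 201^2048=159, 201^4096=201, 201^8192=64, 201^16384=125, 201^32768=159, 201^65536=201, 201^131072=64; 201^153123 = 201^1 * 201^2 * 201^32 * 201^512 * 201^1024 * 201^4096 * 201^16384 * 201^131072 = 115 (mod 209); answer 115
Part 2: U1 = 115; c = 22; T(2) = -3*(-1) - 3*(22) = -63; iterating: T(2)=-63, T(3)=192, T(4)=-387, T(5)=585, T(6)=-594, T(7)=27, T(8)=1701, T(9)=-5184, T(10)=10449, T(11)=-15795, T(12)=16038, T(13)=-729, T(14)=-45927, T(15)=139968, T(16)=-282123, T(17)=426465, T(18)=-433026; answer -433026
Part 3: U2 = -433026; d = 7; total draws C(16,6) = 8008; complement C(13,6) = 1716; favorable 8008 - 1716 = 6292; P = 11/14; answer 11/14

11/14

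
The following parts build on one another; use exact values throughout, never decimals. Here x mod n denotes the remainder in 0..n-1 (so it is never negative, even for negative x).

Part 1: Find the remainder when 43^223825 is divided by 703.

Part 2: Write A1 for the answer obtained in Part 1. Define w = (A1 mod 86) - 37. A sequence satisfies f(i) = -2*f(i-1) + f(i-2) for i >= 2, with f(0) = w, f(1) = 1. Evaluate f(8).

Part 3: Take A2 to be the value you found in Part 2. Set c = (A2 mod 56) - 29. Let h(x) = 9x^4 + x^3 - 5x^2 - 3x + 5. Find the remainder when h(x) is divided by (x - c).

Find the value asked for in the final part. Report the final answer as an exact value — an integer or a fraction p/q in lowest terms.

948947

Part 1: squarings mod 703: 43^1=43, 43^2=443, 43^4=112, 43^8=593, 43^16=149, 43^32=408, 43^64=556, 43^128=519, 43^256=112, 43^512=593, 43^1024=149, 43^2048=408, 43^4096=556, 43^8192=519, 43^16384=112, 43^32768=593, 43^65536=149, 43^131072=408; 43^223825 = 43^1 * 43^16 * 43^64 * 43^512 * 43^2048 * 43^8192 * 43^16384 * 43^65536 * 43^131072 = 302 (mod 703); answer 302
Part 2: A1 = 302; w = 7; f(2) = -2*(1) + 1*(7) = 5; iterating: f(2)=5, f(3)=-9, f(4)=23, f(5)=-55, f(6)=133, f(7)=-321, f(8)=775; answer 775
Part 3: A2 = 775; c = 18; remainder = value at the root: 9*(18)^4 + 1*(18)^3 - 5*(18)^2 - 3*(18)^1 + 5 = (944784) + (5832) + (-1620) + (-54) + (5) = 948947; answer 948947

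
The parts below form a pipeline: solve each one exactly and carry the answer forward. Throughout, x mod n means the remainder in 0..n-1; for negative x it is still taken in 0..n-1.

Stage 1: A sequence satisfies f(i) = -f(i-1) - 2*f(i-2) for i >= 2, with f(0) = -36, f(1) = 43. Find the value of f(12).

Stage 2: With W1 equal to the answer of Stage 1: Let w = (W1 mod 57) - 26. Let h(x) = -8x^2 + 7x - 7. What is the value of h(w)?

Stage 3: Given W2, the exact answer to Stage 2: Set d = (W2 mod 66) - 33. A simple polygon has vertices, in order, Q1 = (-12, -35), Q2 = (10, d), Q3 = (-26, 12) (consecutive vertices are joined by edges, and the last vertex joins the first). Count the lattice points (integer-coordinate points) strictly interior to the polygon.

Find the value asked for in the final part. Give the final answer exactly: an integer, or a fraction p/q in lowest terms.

663

Stage 1: f(2) = -1*(43) - 2*(-36) = 29; iterating: f(2)=29, f(3)=-115, f(4)=57, f(5)=173, f(6)=-287, f(7)=-59, f(8)=633, f(9)=-515, f(10)=-751, f(11)=1781, f(12)=-279; answer -279
Stage 2: W1 = -279; w = -20; -8*(-20)^2 + 7*(-20)^1 - 7 = (-3200) + (-140) + (-7) = -3347; answer -3347
Stage 3: W2 = -3347; d = -14; cross terms: (-12*-14 - 10*-35)=518, (10*12 - -26*-14)=-244, (-26*-35 - -12*12)=1054; twice the area = |1328| = 1328; area = 664; boundary points = 1 + 2 + 1 = 4; strictly interior points = area - boundary/2 + 1 = 663; answer 663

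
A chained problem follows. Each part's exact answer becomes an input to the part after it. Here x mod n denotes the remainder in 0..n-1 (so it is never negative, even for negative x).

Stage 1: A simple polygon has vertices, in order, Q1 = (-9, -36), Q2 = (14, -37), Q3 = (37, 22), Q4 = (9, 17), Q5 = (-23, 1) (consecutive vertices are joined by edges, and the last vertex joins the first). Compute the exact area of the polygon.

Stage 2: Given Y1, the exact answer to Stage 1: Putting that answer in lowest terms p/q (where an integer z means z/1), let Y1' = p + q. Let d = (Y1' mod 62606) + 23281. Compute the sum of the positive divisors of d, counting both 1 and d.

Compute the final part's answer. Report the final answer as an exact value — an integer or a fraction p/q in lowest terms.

25374

Stage 1: cross terms: (-9*-37 - 14*-36)=837, (14*22 - 37*-37)=1677, (37*17 - 9*22)=431, (9*1 - -23*17)=400, (-23*-36 - -9*1)=837; twice the area = |4182| = 4182; area = 2091; answer 2091
Stage 2: Y1 = 2091; threaded value p + q = 2092; d = 25373; 25373 is prime, so its only divisors are 1 and 25373; sigma = 1 + 25373 = 25374; answer 25374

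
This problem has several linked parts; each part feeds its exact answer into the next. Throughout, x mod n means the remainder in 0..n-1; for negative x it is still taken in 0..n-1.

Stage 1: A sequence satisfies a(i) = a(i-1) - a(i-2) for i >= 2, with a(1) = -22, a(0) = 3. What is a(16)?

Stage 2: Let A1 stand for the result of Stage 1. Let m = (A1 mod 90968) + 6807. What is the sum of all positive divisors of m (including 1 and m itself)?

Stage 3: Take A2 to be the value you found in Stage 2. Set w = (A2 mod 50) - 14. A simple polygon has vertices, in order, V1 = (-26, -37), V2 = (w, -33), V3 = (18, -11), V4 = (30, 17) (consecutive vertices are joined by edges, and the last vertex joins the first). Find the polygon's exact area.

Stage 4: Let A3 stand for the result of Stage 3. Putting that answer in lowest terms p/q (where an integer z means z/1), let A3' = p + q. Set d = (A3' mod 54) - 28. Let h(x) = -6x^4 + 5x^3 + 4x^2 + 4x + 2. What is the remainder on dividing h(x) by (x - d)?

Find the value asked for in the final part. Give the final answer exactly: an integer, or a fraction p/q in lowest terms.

Stage 1: a(2) = 1*(-22) - 1*(3) = -25; iterating: a(2)=-25, a(3)=-3, a(4)=22, a(5)=25, a(6)=3, a(7)=-22, a(8)=-25, a(9)=-3, a(10)=22, a(11)=25, a(12)=3, a(13)=-22, a(14)=-25, a(15)=-3, a(16)=22; answer 22
Stage 2: A1 = 22; m = 6829; 6829 is prime, so its only divisors are 1 and 6829; sigma = 1 + 6829 = 6830; answer 6830
Stage 3: A2 = 6830; w = 16; cross terms: (-26*-33 - 16*-37)=1450, (16*-11 - 18*-33)=418, (18*17 - 30*-11)=636, (30*-37 - -26*17)=-668; twice the area = |1836| = 1836; area = 918; answer 918
Stage 4: A3 = 918; threaded value p + q = 919; d = -27; remainder = value at the root: -6*(-27)^4 + 5*(-27)^3 + 4*(-27)^2 + 4*(-27)^1 + 2 = (-3188646) + (-98415) + (2916) + (-108) + (2) = -3284251; answer -3284251

-3284251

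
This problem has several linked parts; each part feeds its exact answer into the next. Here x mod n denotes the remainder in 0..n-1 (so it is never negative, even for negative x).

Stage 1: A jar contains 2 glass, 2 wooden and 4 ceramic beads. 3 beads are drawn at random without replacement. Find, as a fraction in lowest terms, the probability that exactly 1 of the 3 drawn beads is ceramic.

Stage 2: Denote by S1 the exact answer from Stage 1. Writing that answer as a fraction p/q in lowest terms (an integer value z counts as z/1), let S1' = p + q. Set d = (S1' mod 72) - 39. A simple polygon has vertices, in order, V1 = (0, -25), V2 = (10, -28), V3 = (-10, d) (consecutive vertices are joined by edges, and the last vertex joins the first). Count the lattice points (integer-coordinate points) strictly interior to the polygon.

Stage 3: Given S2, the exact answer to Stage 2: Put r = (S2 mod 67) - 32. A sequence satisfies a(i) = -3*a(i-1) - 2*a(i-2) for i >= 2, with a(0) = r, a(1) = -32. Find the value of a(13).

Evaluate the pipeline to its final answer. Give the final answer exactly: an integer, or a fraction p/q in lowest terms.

-245732

Stage 1: total draws C(8,3) = 56; favorable C(4,1)*C(4,2) = 24; P = 3/7; answer 3/7
Stage 2: S1 = 3/7; threaded value p + q = 10; d = -29; cross terms: (0*-28 - 10*-25)=250, (10*-29 - -10*-28)=-570, (-10*-25 - 0*-29)=250; twice the area = |-70| = 70; area = 35; boundary points = 1 + 1 + 2 = 4; strictly interior points = area - boundary/2 + 1 = 34; answer 34
Stage 3: S2 = 34; r = 2; a(2) = -3*(-32) - 2*(2) = 92; iterating: a(2)=92, a(3)=-212, a(4)=452, a(5)=-932, a(6)=1892, a(7)=-3812, a(8)=7652, a(9)=-15332, a(10)=30692, a(11)=-61412, a(12)=122852, a(13)=-245732; answer -245732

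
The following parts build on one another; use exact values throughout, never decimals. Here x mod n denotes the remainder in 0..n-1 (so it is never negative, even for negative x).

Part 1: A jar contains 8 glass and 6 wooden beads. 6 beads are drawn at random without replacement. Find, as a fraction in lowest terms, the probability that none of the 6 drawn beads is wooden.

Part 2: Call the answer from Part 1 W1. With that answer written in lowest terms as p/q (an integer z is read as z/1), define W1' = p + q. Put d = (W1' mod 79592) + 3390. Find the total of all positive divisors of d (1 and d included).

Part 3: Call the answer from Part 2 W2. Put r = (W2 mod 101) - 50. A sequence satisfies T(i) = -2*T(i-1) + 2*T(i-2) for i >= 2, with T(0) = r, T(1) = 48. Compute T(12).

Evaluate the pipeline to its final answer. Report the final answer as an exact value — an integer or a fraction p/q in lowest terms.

-1044032

Part 1: total draws C(14,6) = 3003; favorable C(8,6) = 28; P = 4/429; answer 4/429
Part 2: W1 = 4/429; threaded value p + q = 433; d = 3823; 3823 is prime, so its only divisors are 1 and 3823; sigma = 1 + 3823 = 3824; answer 3824
Part 3: W2 = 3824; r = 37; T(2) = -2*(48) + 2*(37) = -22; iterating: T(2)=-22, T(3)=140, T(4)=-324, T(5)=928, T(6)=-2504, T(7)=6864, T(8)=-18736, T(9)=51200, T(10)=-139872, T(11)=382144, T(12)=-1044032; answer -1044032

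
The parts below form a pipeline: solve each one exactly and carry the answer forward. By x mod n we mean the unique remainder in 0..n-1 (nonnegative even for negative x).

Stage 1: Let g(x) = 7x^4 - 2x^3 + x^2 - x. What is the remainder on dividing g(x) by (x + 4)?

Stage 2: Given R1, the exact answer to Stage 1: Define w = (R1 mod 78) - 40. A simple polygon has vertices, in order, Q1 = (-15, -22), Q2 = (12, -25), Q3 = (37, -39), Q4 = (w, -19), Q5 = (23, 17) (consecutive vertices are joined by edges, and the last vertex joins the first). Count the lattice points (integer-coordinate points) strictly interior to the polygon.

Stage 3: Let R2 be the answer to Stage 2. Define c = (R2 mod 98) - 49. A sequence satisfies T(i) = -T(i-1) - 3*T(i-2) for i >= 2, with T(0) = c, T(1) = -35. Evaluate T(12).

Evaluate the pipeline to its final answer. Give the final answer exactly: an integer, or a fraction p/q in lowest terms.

-26278

Stage 1: remainder = value at the root: 7*(-4)^4 - 2*(-4)^3 + 1*(-4)^2 - 1*(-4)^1 = (1792) + (128) + (16) + (4) = 1940; answer 1940
Stage 2: R1 = 1940; w = 28; cross terms: (-15*-25 - 12*-22)=639, (12*-39 - 37*-25)=457, (37*-19 - 28*-39)=389, (28*17 - 23*-19)=913, (23*-22 - -15*17)=-251; twice the area = |2147| = 2147; area = 2147/2; boundary points = 3 + 1 + 1 + 1 + 1 = 7; strictly interior points = area - boundary/2 + 1 = 1071; answer 1071
Stage 3: R2 = 1071; c = 42; T(2) = -1*(-35) - 3*(42) = -91; iterating: T(2)=-91, T(3)=196, T(4)=77, T(5)=-665, T(6)=434, T(7)=1561, T(8)=-2863, T(9)=-1820, T(10)=10409, T(11)=-4949, T(12)=-26278; answer -26278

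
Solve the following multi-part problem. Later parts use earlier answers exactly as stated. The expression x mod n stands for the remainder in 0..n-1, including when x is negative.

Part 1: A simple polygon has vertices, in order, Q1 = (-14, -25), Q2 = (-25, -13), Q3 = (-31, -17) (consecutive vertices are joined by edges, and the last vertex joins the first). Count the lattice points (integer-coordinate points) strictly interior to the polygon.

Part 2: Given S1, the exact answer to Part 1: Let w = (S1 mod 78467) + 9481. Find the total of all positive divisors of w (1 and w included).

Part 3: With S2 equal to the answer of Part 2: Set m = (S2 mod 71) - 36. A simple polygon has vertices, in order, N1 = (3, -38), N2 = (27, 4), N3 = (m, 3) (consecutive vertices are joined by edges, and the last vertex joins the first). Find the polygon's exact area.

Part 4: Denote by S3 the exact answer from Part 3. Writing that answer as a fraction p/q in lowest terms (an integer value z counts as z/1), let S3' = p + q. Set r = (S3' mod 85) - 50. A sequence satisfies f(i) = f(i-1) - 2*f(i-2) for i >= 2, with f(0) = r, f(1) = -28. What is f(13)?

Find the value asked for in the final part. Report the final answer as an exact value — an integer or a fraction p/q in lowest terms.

Part 1: cross terms: (-14*-13 - -25*-25)=-443, (-25*-17 - -31*-13)=22, (-31*-25 - -14*-17)=537; twice the area = |116| = 116; area = 58; boundary points = 1 + 2 + 1 = 4; strictly interior points = area - boundary/2 + 1 = 57; answer 57
Part 2: S1 = 57; w = 9538; 9538 = 2 * 19 * 251; sigma = (1 + 2) * (1 + 19) * (1 + 251) = 3 * 20 * 252 = 15120; answer 15120
Part 3: S2 = 15120; m = 32; cross terms: (3*4 - 27*-38)=1038, (27*3 - 32*4)=-47, (32*-38 - 3*3)=-1225; twice the area = |-234| = 234; area = 117; answer 117
Part 4: S3 = 117; threaded value p + q = 118; r = -17; f(2) = 1*(-28) - 2*(-17) = 6; iterating: f(2)=6, f(3)=62, f(4)=50, f(5)=-74, f(6)=-174, f(7)=-26, f(8)=322, f(9)=374, f(10)=-270, f(11)=-1018, f(12)=-478, f(13)=1558; answer 1558

1558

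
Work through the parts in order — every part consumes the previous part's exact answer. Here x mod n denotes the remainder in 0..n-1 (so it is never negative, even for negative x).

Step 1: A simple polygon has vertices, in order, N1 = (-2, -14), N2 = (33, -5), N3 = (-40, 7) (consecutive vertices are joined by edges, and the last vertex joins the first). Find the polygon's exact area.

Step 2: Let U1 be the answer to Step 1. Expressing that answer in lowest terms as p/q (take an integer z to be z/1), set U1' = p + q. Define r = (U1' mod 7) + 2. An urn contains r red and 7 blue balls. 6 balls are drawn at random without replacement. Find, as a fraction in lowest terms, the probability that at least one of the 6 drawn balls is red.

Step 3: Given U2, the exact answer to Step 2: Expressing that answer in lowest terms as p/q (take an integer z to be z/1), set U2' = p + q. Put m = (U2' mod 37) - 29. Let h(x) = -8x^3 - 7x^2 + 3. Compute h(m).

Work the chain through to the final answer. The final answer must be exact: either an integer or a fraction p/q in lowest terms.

2404

Step 1: cross terms: (-2*-5 - 33*-14)=472, (33*7 - -40*-5)=31, (-40*-14 - -2*7)=574; twice the area = |1077| = 1077; area = 1077/2; answer 1077/2
Step 2: U1 = 1077/2; threaded value p + q = 1079; r = 3; total draws C(10,6) = 210; complement C(7,6) = 7; favorable 210 - 7 = 203; P = 29/30; answer 29/30
Step 3: U2 = 29/30; threaded value p + q = 59; m = -7; -8*(-7)^3 - 7*(-7)^2 + 3 = (2744) + (-343) + (3) = 2404; answer 2404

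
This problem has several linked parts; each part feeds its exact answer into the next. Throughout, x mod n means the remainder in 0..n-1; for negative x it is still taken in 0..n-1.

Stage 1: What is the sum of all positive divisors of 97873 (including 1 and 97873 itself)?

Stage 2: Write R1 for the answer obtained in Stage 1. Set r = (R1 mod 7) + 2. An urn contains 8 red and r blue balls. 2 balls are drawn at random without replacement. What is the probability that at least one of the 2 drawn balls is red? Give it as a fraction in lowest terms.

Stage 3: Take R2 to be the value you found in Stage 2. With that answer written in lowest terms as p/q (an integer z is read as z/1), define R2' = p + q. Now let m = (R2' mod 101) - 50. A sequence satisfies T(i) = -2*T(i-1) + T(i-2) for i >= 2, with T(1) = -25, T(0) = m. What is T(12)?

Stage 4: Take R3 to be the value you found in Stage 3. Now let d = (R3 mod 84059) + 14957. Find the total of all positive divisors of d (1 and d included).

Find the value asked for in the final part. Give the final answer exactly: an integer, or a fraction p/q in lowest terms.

Stage 1: 97873 = 97 * 1009; sigma = (1 + 97) * (1 + 1009) = 98 * 1010 = 98980; answer 98980
Stage 2: R1 = 98980; r = 2; total draws C(10,2) = 45; complement C(2,2) = 1; favorable 45 - 1 = 44; P = 44/45; answer 44/45
Stage 3: R2 = 44/45; threaded value p + q = 89; m = 39; T(2) = -2*(-25) + 1*(39) = 89; iterating: T(2)=89, T(3)=-203, T(4)=495, T(5)=-1193, T(6)=2881, T(7)=-6955, T(8)=16791, T(9)=-40537, T(10)=97865, T(11)=-236267, T(12)=570399; answer 570399
Stage 4: R3 = 570399; d = 81002; 81002 = 2 * 101 * 401; sigma = (1 + 2) * (1 + 101) * (1 + 401) = 3 * 102 * 402 = 123012; answer 123012

123012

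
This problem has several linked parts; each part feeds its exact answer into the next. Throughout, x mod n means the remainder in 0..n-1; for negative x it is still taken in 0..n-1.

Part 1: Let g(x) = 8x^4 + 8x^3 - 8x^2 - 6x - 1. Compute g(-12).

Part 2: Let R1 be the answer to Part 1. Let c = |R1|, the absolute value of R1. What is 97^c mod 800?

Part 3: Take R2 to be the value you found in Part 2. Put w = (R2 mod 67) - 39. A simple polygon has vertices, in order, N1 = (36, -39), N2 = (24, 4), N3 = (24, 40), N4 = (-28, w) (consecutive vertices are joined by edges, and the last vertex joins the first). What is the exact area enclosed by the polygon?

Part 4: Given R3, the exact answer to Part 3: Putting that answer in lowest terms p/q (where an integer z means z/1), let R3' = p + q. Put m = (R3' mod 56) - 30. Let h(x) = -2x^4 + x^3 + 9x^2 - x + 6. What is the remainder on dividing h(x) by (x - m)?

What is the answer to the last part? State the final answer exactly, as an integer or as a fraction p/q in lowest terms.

-760019

Part 1: 8*(-12)^4 + 8*(-12)^3 - 8*(-12)^2 - 6*(-12)^1 - 1 = (165888) + (-13824) + (-1152) + (72) + (-1) = 150983; answer 150983
Part 2: R1 = 150983; c = 150983; squarings mod 800: 97^1=97, 97^2=609, 97^4=481, 97^8=161, 97^16=321, 97^32=641, 97^64=481, 97^128=161, 97^256=321, 97^512=641, 97^1024=481, 97^2048=161, 97^4096=321, 97^8192=641, 97^16384=481, 97^32768=161, 97^65536=321, 97^131072=641; 97^150983 = 97^1 * 97^2 * 97^4 * 97^64 * 97^128 * 97^256 * 97^1024 * 97^2048 * 97^16384 * 97^131072 = 673 (mod 800); answer 673
Part 3: R2 = 673; w = -36; cross terms: (36*4 - 24*-39)=1080, (24*40 - 24*4)=864, (24*-36 - -28*40)=256, (-28*-39 - 36*-36)=2388; twice the area = |4588| = 4588; area = 2294; answer 2294
Part 4: R3 = 2294; threaded value p + q = 2295; m = 25; remainder = value at the root: -2*(25)^4 + 1*(25)^3 + 9*(25)^2 - 1*(25)^1 + 6 = (-781250) + (15625) + (5625) + (-25) + (6) = -760019; answer -760019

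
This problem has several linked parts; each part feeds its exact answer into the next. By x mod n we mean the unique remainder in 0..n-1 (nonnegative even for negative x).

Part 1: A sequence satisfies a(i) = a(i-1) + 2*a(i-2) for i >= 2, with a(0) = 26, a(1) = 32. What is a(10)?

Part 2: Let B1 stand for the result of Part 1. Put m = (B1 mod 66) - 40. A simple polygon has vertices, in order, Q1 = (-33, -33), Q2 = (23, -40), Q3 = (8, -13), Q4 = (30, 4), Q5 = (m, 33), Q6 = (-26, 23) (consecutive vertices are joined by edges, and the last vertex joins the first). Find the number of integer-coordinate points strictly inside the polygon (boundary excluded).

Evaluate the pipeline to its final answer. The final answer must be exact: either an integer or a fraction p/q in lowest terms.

Part 1: a(2) = 1*(32) + 2*(26) = 84; iterating: a(2)=84, a(3)=148, a(4)=316, a(5)=612, a(6)=1244, a(7)=2468, a(8)=4956, a(9)=9892, a(10)=19804; answer 19804
Part 2: B1 = 19804; m = -36; cross terms: (-33*-40 - 23*-33)=2079, (23*-13 - 8*-40)=21, (8*4 - 30*-13)=422, (30*33 - -36*4)=1134, (-36*23 - -26*33)=30, (-26*-33 - -33*23)=1617; twice the area = |5303| = 5303; area = 5303/2; boundary points = 7 + 3 + 1 + 1 + 10 + 7 = 29; strictly interior points = area - boundary/2 + 1 = 2638; answer 2638

2638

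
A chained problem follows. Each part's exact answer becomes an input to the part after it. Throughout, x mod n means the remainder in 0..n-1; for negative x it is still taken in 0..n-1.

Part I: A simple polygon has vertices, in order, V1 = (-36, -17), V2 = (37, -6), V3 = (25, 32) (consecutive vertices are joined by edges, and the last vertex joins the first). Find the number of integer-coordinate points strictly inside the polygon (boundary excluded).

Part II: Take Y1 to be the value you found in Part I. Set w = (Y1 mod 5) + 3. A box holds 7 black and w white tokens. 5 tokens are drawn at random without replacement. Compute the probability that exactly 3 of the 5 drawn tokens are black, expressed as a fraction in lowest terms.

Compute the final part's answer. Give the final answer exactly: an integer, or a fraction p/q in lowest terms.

Part I: cross terms: (-36*-6 - 37*-17)=845, (37*32 - 25*-6)=1334, (25*-17 - -36*32)=727; twice the area = |2906| = 2906; area = 1453; boundary points = 1 + 2 + 1 = 4; strictly interior points = area - boundary/2 + 1 = 1452; answer 1452
Part II: Y1 = 1452; w = 5; total draws C(12,5) = 792; favorable C(7,3)*C(5,2) = 350; P = 175/396; answer 175/396

175/396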